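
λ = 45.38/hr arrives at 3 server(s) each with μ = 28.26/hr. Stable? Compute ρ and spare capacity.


Total capacity cμ = 3·28.26 = 84.78/hr
ρ = λ/(cμ) = 45.38/84.78 = 0.5353
Stable ⇔ ρ < 1: YES
Spare capacity = cμ − λ = 84.78 − 45.38 = 39.40/hr

Final: ρ = 0.5353; stable; margin = 39.40/hr


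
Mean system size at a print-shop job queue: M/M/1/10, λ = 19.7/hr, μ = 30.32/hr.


ρ = 19.7/30.32 = 0.6497
L = ρ[1 − (K+1)ρ^K + Kρ^(K+1)] / [(1−ρ)(1−ρ^(K+1))]
Numerator: 0.6497·(1 − 11·0.013408 + 10·0.008712) = 0.610510
Denominator: (0.3503)·(0.991288) = 0.347212
L = 0.610510/0.347212 = 1.7583

Final: 1.7583


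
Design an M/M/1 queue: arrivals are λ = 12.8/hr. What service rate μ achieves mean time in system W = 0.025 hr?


W = 1/(μ−λ) ⇒ μ − λ = 1/W = 1/0.025 = 40.0000
μ = λ + 1/W = 12.8 + 40.0000 = 52.8000 per hr

Final: 52.8000 /hr


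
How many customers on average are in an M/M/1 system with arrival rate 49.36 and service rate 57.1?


ρ = λ/μ = 49.36/57.1 = 0.8644
L = ρ/(1−ρ) = 0.8644/(1 − 0.8644) = 0.8644/0.1356 = 6.3773

Final: 6.3773


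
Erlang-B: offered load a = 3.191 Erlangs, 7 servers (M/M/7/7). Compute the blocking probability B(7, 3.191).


B(c,a) = (a^c/c!) / Σ_{k=0}^{c} a^k/k!
a^7/7! = 0.668432
Σ terms (k=0..7): 1.00000 + 3.19100 + 5.09124 + 5.41538 + 4.32012 + 2.75710 + 1.46632 + 0.66843 = 23.909597
B = 0.668432/23.909597 = 0.027957

Final: 0.027957


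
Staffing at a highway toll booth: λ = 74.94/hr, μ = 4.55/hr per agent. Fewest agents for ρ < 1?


Stability requires cμ > λ ⇔ c > λ/μ.
λ/μ = 74.94/4.55 = 16.4703
Minimum integer c = ⌊16.4703⌋ + 1 = 17
Check: 17·4.55 = 77.35 > 74.94, while 16·4.55 = 72.80 ≤ 74.94

Final: 17 servers


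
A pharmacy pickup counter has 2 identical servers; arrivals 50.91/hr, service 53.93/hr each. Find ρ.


ρ = λ/(cμ) = 50.91/(2·53.93) = 50.91/107.86 = 0.4720

Final: 0.4720


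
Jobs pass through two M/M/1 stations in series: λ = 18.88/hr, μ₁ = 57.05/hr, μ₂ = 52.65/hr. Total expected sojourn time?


Each node sees arrival rate λ = 18.88/hr (tandem ⇒ throughput preserved).
W₁ = 1/(μ₁−λ) = 1/(57.05−18.88) = 0.02620 hr
W₂ = 1/(μ₂−λ) = 1/(52.65−18.88) = 0.02961 hr
W_total = W₁ + W₂ = 0.02620 + 0.02961 = 0.05581 hr

Final: 0.05581 hr


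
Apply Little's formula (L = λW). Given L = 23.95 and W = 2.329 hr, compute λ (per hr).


λ = L/W = 23.95/2.329 = 10.2834 /hr

Final: 10.2834 /hr


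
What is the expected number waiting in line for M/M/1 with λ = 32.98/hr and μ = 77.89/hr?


ρ = 32.98/77.89 = 0.4234
Lq = ρ²/(1−ρ) = 0.1793/0.5766 = 0.3109

Final: 0.3109


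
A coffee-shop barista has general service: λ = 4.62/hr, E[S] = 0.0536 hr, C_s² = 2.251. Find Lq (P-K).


ρ = λ·E[S] = 4.62·0.0536 = 0.2476
Lq = ρ²(1+C_s²)/(2(1−ρ)) = 0.06132·(1+2.251)/(2·0.7524)
= 0.06132·3.2510/1.5047 = 0.13249

Final: 0.13249


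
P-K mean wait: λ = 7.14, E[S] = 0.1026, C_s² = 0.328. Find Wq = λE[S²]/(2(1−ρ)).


ρ = λ·E[S] = 7.14·0.1026 = 0.7326
E[S²] = E[S]²(1+C_s²) = 0.1026²·(1+0.328) = 0.013980
Wq = λ·E[S²]/(2(1−ρ)) = 7.14·0.013980/(2·0.2674) = 0.18661 hr

Final: 0.18661 hr


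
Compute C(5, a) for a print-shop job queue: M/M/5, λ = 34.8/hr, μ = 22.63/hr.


a = λ/μ = 1.5378; ρ = a/5 = 0.3076
P₀ = 0.214466 (from M/M/c formula)
C(c,a) = [a^c/(c!(1−ρ))]·P₀ = [8.59950/(120·0.6924)]·0.214466
= 0.10349·0.214466 = 0.022196

Final: 0.022196


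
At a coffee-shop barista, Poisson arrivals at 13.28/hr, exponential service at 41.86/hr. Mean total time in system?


W = 1/(μ−λ) = 1/(41.86 − 13.28) = 1/28.58 = 0.03499 hr

Final: 0.03499 hr


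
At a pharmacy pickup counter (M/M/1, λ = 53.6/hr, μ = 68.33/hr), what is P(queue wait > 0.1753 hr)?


ρ = 53.6/68.33 = 0.7844
P(Wq > t) = ρ·e^{−(μ−λ)t} = 0.7844·e^{−2.5822}
= 0.7844·0.075610 = 0.059311

Final: 0.059311


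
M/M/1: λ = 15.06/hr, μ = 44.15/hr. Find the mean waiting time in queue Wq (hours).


ρ = 15.06/44.15 = 0.3411
Wq = ρ/(μ−λ) = 0.3411/(44.15 − 15.06) = 0.3411/29.09 = 0.01173 hr

Final: 0.01173 hr


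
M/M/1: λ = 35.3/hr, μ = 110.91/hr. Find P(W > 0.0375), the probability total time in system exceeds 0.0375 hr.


W ~ Exponential(μ−λ) for M/M/1.
μ − λ = 110.91 − 35.3 = 75.6100
P(W > t) = e^{−(μ−λ)t} = e^{−2.8354} = 0.058697

Final: 0.058697


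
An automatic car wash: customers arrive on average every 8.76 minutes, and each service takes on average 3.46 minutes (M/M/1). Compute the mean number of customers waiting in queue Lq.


λ = 60/8.76 = 6.8493 /hr
μ = 60/3.46 = 17.3410 /hr
ρ = λ/μ = 6.8493/17.3410 = 0.3950
Lq = ρ²/(1−ρ) = 0.1560/0.6050 = 0.2579

Final: 0.2579


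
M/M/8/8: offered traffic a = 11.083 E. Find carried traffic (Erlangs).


B(8,11.083) = 0.386235 (Erlang-B)
Carried load = a(1 − B) = 11.083·(1 − 0.386235) = 11.083·0.613765 = 6.8024 E

Final: 6.8024 Erlangs


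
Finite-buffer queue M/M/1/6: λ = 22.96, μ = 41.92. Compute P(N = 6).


ρ = λ/μ = 22.96/41.92 = 0.5477
P_K = (1−ρ)ρ^K/(1−ρ^(K+1)) = (0.4523·0.026996)/(1 − 0.014786)
= 0.012210/0.985214 = 0.012393

Final: 0.012393


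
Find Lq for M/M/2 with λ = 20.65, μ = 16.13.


a = λ/μ = 1.2802; ρ = a/2 = 0.6401
P₀ = 0.219429
Lq = P₀·a^c·ρ / (c!·(1−ρ)²) = 0.219429·1.63897·0.6401/(2·0.12952)
= 0.88870

Final: 0.88870


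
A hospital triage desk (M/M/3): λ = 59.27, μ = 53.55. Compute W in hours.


a = 1.1068; ρ = 0.3689; P₀ = 0.324946
Lq = P₀·a^c·ρ/(c!(1−ρ)²) = 0.06803
Wq = Lq/λ = 0.06803/59.27 = 0.001148 hr
W = Wq + 1/μ = 0.001148 + 0.01867 = 0.01982 hr

Final: 0.01982 hr


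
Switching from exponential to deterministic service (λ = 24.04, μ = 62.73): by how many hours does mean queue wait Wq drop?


ρ = 24.04/62.73 = 0.3832
Wq(M/M/1) = ρ/(μ−λ) = 0.3832/38.69 = 0.009905 hr
Wq(M/D/1) = ρ/(2(μ−λ)) = 0.004953 hr
Savings = 0.009905 − 0.004953 = 0.004953 hr

Final: 0.004953 hr


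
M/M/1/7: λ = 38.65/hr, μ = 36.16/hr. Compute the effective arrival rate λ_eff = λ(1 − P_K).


ρ = 1.0689; P_K = (1−ρ)ρ^7/(1−ρ^8) = 0.155988
λ_eff = λ(1 − P_K) = 38.65·(1 − 0.155988) = 38.65·0.844012 = 32.6211 /hr

Final: 32.6211 /hr


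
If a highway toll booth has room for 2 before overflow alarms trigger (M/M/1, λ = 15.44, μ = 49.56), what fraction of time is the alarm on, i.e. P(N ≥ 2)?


ρ = 15.44/49.56 = 0.3115
P(N ≥ n) = ρ^n = 0.3115^2 = 0.097058

Final: 0.097058


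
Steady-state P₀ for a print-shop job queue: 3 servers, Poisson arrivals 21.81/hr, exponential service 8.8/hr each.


a = λ/μ = 21.81/8.8 = 2.4784; ρ = a/c = 0.8261
Σ_{k=0}^{2} a^k/k! (terms k=0..2) = 1.00000 + 2.47841 + 3.07126 = 6.54966
Tail: a^3/(3!(1−ρ)) = 15.22366/(6·0.1739) = 14.59348
P₀ = 1/(6.54966 + 14.59348) = 1/21.14315 = 0.047297

Final: 0.047297


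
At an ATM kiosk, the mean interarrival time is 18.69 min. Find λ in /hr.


λ = 1/(interarrival time) in consistent units.
1 hour = 60 min, so λ = 60/18.69 = 3.2103 per hour

Final: 3.2103 /hr


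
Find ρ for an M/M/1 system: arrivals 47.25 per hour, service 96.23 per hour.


ρ = λ/μ = 47.25/96.23 = 0.4910

Final: 0.4910


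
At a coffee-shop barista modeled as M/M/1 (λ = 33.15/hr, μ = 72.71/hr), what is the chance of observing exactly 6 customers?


ρ = 33.15/72.71 = 0.4559
P_n = (1−ρ)·ρ^n = (1 − 0.4559)·0.4559^6 = 0.5441·0.008981 = 0.004887

Final: 0.004887


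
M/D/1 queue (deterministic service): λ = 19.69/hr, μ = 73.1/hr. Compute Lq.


ρ = 19.69/73.1 = 0.2694
M/D/1: Lq = ρ²/(2(1−ρ)) = 0.07255/(2·0.7306) = 0.04965

Final: 0.04965


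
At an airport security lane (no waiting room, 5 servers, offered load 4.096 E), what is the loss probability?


B(c,a) = (a^c/c!) / Σ_{k=0}^{c} a^k/k!
a^5/5! = 9.607679
Σ terms (k=0..5): 1.00000 + 4.09600 + 8.38861 + 11.45325 + 11.72812 + 9.60768 = 46.273657
B = 9.607679/46.273657 = 0.207627

Final: 0.207627


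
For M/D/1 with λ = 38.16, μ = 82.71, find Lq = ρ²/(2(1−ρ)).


ρ = 38.16/82.71 = 0.4614
M/D/1: Lq = ρ²/(2(1−ρ)) = 0.2129/(2·0.5386) = 0.19760

Final: 0.19760


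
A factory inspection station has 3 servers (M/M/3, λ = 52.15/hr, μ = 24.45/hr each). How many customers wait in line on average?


a = λ/μ = 2.1329; ρ = a/3 = 0.7110
P₀ = 0.090883
Lq = P₀·a^c·ρ / (c!·(1−ρ)²) = 0.090883·9.70345·0.7110/(6·0.08354)
= 1.25096

Final: 1.25096


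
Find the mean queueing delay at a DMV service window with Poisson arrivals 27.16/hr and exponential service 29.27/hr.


ρ = 27.16/29.27 = 0.9279
Wq = ρ/(μ−λ) = 0.9279/(29.27 − 27.16) = 0.9279/2.11 = 0.4398 hr

Final: 0.4398 hr


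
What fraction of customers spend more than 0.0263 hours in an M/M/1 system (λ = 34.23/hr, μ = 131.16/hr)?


W ~ Exponential(μ−λ) for M/M/1.
μ − λ = 131.16 − 34.23 = 96.9300
P(W > t) = e^{−(μ−λ)t} = e^{−2.5493} = 0.078140

Final: 0.078140


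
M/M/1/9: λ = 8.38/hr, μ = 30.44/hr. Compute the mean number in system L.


ρ = 8.38/30.44 = 0.2753
L = ρ[1 − (K+1)ρ^K + Kρ^(K+1)] / [(1−ρ)(1−ρ^(K+1))]
Numerator: 0.2753·(1 − 10·0.000009082 + 9·0.000002500) = 0.275277
Denominator: (0.7247)·(0.999997) = 0.724703
L = 0.275277/0.724703 = 0.3798

Final: 0.3798


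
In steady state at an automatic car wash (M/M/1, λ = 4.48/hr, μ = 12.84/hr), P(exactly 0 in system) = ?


ρ = 4.48/12.84 = 0.3489
P_n = (1−ρ)·ρ^n = (1 − 0.3489)·0.3489^0 = 0.6511·1.000000 = 0.651090

Final: 0.651090


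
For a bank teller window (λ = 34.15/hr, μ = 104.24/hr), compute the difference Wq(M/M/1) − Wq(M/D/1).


ρ = 34.15/104.24 = 0.3276
Wq(M/M/1) = ρ/(μ−λ) = 0.3276/70.09 = 0.004674 hr
Wq(M/D/1) = ρ/(2(μ−λ)) = 0.002337 hr
Savings = 0.004674 − 0.002337 = 0.002337 hr

Final: 0.002337 hr


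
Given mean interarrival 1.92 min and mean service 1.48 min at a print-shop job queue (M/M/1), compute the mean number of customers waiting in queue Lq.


λ = 60/1.92 = 31.2500 /hr
μ = 60/1.48 = 40.5405 /hr
ρ = λ/μ = 31.2500/40.5405 = 0.7708
Lq = ρ²/(1−ρ) = 0.5942/0.2292 = 2.5928

Final: 2.5928


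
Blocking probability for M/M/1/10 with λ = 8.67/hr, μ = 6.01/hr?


ρ = λ/μ = 8.67/6.01 = 1.4426
P_K = (1−ρ)ρ^K/(1−ρ^(K+1)) = (-0.4426·39.034287)/(1 − 56.310694)
= -17.276407/-55.310694 = 0.312352

Final: 0.312352


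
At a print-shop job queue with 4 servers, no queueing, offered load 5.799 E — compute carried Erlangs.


B(4,5.799) = 0.456432 (Erlang-B)
Carried load = a(1 − B) = 5.799·(1 − 0.456432) = 5.799·0.543568 = 3.1522 E

Final: 3.1522 Erlangs


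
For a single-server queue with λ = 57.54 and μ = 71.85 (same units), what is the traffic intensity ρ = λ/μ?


ρ = λ/μ = 57.54/71.85 = 0.8008

Final: 0.8008


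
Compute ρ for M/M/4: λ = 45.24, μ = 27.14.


ρ = λ/(cμ) = 45.24/(4·27.14) = 45.24/108.56 = 0.4167

Final: 0.4167


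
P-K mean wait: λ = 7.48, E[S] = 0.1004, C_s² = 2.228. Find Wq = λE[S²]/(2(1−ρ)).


ρ = λ·E[S] = 7.48·0.1004 = 0.7510
E[S²] = E[S]²(1+C_s²) = 0.1004²·(1+2.228) = 0.032539
Wq = λ·E[S²]/(2(1−ρ)) = 7.48·0.032539/(2·0.2490) = 0.48872 hr

Final: 0.48872 hr


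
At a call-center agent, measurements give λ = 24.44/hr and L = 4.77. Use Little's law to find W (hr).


W = L/λ = 4.77/24.44 = 0.1952 hr

Final: 0.1952 hr


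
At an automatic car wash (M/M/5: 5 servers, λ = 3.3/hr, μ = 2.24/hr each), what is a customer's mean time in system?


a = 1.4732; ρ = 0.2946; P₀ = 0.228856
Lq = P₀·a^c·ρ/(c!(1−ρ)²) = 0.007838
Wq = Lq/λ = 0.007838/3.3 = 0.002375 hr
W = Wq + 1/μ = 0.002375 + 0.44643 = 0.44880 hr

Final: 0.44880 hr


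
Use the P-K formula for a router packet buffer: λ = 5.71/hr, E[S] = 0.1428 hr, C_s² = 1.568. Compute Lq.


ρ = λ·E[S] = 5.71·0.1428 = 0.8154
Lq = ρ²(1+C_s²)/(2(1−ρ)) = 0.6649·(1+1.568)/(2·0.1846)
= 0.6649·2.5680/0.3692 = 4.62417

Final: 4.62417


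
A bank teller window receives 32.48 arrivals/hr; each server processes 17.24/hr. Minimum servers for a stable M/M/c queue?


Stability requires cμ > λ ⇔ c > λ/μ.
λ/μ = 32.48/17.24 = 1.8840
Minimum integer c = ⌊1.8840⌋ + 1 = 2
Check: 2·17.24 = 34.48 > 32.48, while 1·17.24 = 17.24 ≤ 32.48

Final: 2 servers


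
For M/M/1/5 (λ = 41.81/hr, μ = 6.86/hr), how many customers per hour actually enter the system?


ρ = 6.0948; P_K = (1−ρ)ρ^5/(1−ρ^6) = 0.835941
λ_eff = λ(1 − P_K) = 41.81·(1 − 0.835941) = 41.81·0.164059 = 6.8593 /hr

Final: 6.8593 /hr


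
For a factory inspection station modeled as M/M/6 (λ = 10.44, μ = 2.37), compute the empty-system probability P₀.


a = λ/μ = 10.44/2.37 = 4.4051; ρ = a/c = 0.7342
Σ_{k=0}^{5} a^k/k! (terms k=0..5) = 1.00000 + 4.40506 + 9.70229 + 14.24640 + 15.68908 + 13.82227 = 58.86511
Tail: a^6/(6!(1−ρ)) = 7306.55934/(720·0.2658) = 38.17581
P₀ = 1/(58.86511 + 38.17581) = 1/97.04091 = 0.010305

Final: 0.010305


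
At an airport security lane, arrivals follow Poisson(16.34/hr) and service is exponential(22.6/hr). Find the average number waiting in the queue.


ρ = 16.34/22.6 = 0.7230
Lq = ρ²/(1−ρ) = 0.5227/0.2770 = 1.8872

Final: 1.8872


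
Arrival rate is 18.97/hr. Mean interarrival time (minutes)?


Mean interarrival time = 1/λ = 1/18.97 hour = 0.05271 hour
In minutes: 0.05271 × 60 = 3.1629 min

Final: 3.1629 min


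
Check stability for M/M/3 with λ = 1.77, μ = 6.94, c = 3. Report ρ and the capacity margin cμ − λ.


Total capacity cμ = 3·6.94 = 20.82/hr
ρ = λ/(cμ) = 1.77/20.82 = 0.08501
Stable ⇔ ρ < 1: YES
Spare capacity = cμ − λ = 20.82 − 1.77 = 19.05/hr

Final: ρ = 0.08501; stable; margin = 19.05/hr


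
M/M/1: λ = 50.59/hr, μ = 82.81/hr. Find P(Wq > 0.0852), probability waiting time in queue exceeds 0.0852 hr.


ρ = 50.59/82.81 = 0.6109
P(Wq > t) = ρ·e^{−(μ−λ)t} = 0.6109·e^{−2.7451}
= 0.6109·0.064239 = 0.039245

Final: 0.039245


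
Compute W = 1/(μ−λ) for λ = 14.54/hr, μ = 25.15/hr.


W = 1/(μ−λ) = 1/(25.15 − 14.54) = 1/10.61 = 0.09425 hr

Final: 0.09425 hr


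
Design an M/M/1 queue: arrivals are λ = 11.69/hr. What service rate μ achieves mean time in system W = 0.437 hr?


W = 1/(μ−λ) ⇒ μ − λ = 1/W = 1/0.437 = 2.2883
μ = λ + 1/W = 11.69 + 2.2883 = 13.9783 per hr

Final: 13.9783 /hr


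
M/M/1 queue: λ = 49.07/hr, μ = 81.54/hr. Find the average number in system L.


ρ = λ/μ = 49.07/81.54 = 0.6018
L = ρ/(1−ρ) = 0.6018/(1 − 0.6018) = 0.6018/0.3982 = 1.5112

Final: 1.5112


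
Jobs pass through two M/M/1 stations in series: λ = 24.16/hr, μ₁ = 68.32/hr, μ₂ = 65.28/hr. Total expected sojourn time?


Each node sees arrival rate λ = 24.16/hr (tandem ⇒ throughput preserved).
W₁ = 1/(μ₁−λ) = 1/(68.32−24.16) = 0.02264 hr
W₂ = 1/(μ₂−λ) = 1/(65.28−24.16) = 0.02432 hr
W_total = W₁ + W₂ = 0.02264 + 0.02432 = 0.04696 hr

Final: 0.04696 hr


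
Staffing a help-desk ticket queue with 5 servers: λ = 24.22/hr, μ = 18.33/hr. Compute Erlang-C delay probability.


a = λ/μ = 1.3213; ρ = a/5 = 0.2643
P₀ = 0.266567 (from M/M/c formula)
C(c,a) = [a^c/(c!(1−ρ))]·P₀ = [4.02771/(120·0.7357)]·0.266567
= 0.04562·0.266567 = 0.012161

Final: 0.012161


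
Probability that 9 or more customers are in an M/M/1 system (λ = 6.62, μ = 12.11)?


ρ = 6.62/12.11 = 0.5467
P(N ≥ n) = ρ^n = 0.5467^9 = 0.004359

Final: 0.004359


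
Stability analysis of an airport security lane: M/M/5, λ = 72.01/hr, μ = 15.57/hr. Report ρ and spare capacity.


Total capacity cμ = 5·15.57 = 77.85/hr
ρ = λ/(cμ) = 72.01/77.85 = 0.9250
Stable ⇔ ρ < 1: YES
Spare capacity = cμ − λ = 77.85 − 72.01 = 5.84/hr

Final: ρ = 0.9250; stable; margin = 5.84/hr


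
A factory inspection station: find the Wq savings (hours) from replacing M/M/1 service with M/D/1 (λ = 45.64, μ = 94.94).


ρ = 45.64/94.94 = 0.4807
Wq(M/M/1) = ρ/(μ−λ) = 0.4807/49.30 = 0.009751 hr
Wq(M/D/1) = ρ/(2(μ−λ)) = 0.004876 hr
Savings = 0.009751 − 0.004876 = 0.004876 hr

Final: 0.004876 hr


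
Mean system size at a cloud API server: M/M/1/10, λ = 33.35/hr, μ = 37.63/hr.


ρ = 33.35/37.63 = 0.8863
L = ρ[1 − (K+1)ρ^K + Kρ^(K+1)] / [(1−ρ)(1−ρ^(K+1))]
Numerator: 0.8863·(1 − 11·0.298962 + 10·0.264958) = 0.319941
Denominator: (0.1137)·(0.735042) = 0.083603
L = 0.319941/0.083603 = 3.8269

Final: 3.8269


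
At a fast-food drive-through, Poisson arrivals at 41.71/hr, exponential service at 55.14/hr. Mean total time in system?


W = 1/(μ−λ) = 1/(55.14 − 41.71) = 1/13.43 = 0.07446 hr

Final: 0.07446 hr


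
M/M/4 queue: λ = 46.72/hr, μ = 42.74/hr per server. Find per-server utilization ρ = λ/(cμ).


ρ = λ/(cμ) = 46.72/(4·42.74) = 46.72/170.96 = 0.2733

Final: 0.2733


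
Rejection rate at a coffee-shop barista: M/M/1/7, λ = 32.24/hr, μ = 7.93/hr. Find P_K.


ρ = λ/μ = 32.24/7.93 = 4.0656
P_K = (1−ρ)ρ^K/(1−ρ^(K+1)) = (-3.0656·18359.164818)/(1 − 74640.538934)
= -56281.374115/-74639.538934 = 0.754042

Final: 0.754042


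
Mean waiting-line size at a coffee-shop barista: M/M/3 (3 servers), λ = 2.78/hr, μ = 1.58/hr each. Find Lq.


a = λ/μ = 1.7595; ρ = a/3 = 0.5865
P₀ = 0.153777
Lq = P₀·a^c·ρ / (c!·(1−ρ)²) = 0.153777·5.44707·0.5865/(6·0.17098)
= 0.47887

Final: 0.47887


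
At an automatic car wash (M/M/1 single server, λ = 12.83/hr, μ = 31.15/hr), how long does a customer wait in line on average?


ρ = 12.83/31.15 = 0.4119
Wq = ρ/(μ−λ) = 0.4119/(31.15 − 12.83) = 0.4119/18.32 = 0.02248 hr

Final: 0.02248 hr


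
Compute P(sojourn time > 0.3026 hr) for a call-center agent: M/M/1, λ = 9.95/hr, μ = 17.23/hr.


W ~ Exponential(μ−λ) for M/M/1.
μ − λ = 17.23 − 9.95 = 7.2800
P(W > t) = e^{−(μ−λ)t} = e^{−2.2029} = 0.110479

Final: 0.110479


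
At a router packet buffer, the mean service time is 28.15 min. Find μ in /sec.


μ = 1/(service time) in consistent units.
1 second = 0.0166667 min, so μ = 0.0166667/28.15 = 0.0005921 per second

Final: 0.0005921 /sec


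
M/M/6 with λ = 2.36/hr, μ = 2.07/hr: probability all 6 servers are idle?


a = λ/μ = 2.36/2.07 = 1.1401; ρ = a/c = 0.1900
Σ_{k=0}^{5} a^k/k! (terms k=0..5) = 1.00000 + 1.14010 + 0.64991 + 0.24699 + 0.07040 + 0.01605 = 3.12344
Tail: a^6/(6!(1−ρ)) = 2.19609/(720·0.8100) = 0.003766
P₀ = 1/(3.12344 + 0.003766) = 1/3.12721 = 0.319774

Final: 0.319774


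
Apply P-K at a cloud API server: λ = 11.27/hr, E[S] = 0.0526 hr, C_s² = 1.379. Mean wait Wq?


ρ = λ·E[S] = 11.27·0.0526 = 0.5928
E[S²] = E[S]²(1+C_s²) = 0.0526²·(1+1.379) = 0.006582
Wq = λ·E[S²]/(2(1−ρ)) = 11.27·0.006582/(2·0.4072) = 0.09109 hr

Final: 0.09109 hr


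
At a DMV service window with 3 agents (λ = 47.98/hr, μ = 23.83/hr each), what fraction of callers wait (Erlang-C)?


a = λ/μ = 2.0134; ρ = a/3 = 0.6711
P₀ = 0.108968 (from M/M/c formula)
C(c,a) = [a^c/(c!(1−ρ))]·P₀ = [8.16223/(6·0.3289)]·0.108968
= 4.13666·0.108968 = 0.450762

Final: 0.450762


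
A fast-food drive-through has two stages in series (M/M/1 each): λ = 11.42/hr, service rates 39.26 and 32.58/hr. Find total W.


Each node sees arrival rate λ = 11.42/hr (tandem ⇒ throughput preserved).
W₁ = 1/(μ₁−λ) = 1/(39.26−11.42) = 0.03592 hr
W₂ = 1/(μ₂−λ) = 1/(32.58−11.42) = 0.04726 hr
W_total = W₁ + W₂ = 0.03592 + 0.04726 = 0.08318 hr

Final: 0.08318 hr


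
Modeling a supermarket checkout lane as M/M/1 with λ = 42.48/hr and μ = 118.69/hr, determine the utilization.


ρ = λ/μ = 42.48/118.69 = 0.3579

Final: 0.3579


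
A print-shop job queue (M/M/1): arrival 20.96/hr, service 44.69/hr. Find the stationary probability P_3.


ρ = 20.96/44.69 = 0.4690
P_n = (1−ρ)·ρ^n = (1 − 0.4690)·0.4690^3 = 0.5310·0.103167 = 0.054781

Final: 0.054781


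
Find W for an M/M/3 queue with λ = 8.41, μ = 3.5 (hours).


a = 2.4029; ρ = 0.8010; P₀ = 0.055846
Lq = P₀·a^c·ρ/(c!(1−ρ)²) = 2.61049
Wq = Lq/λ = 2.61049/8.41 = 0.31040 hr
W = Wq + 1/μ = 0.31040 + 0.28571 = 0.59612 hr

Final: 0.59612 hr


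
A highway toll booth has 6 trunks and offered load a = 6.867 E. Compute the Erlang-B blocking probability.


B(c,a) = (a^c/c!) / Σ_{k=0}^{c} a^k/k!
a^6/6! = 145.636351
Σ terms (k=0..6): 1.00000 + 6.86700 + 23.57784 + 53.96969 + 92.65246 + 127.24889 + 145.63635 = 450.952226
B = 145.636351/450.952226 = 0.322953

Final: 0.322953


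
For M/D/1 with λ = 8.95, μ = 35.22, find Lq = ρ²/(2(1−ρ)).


ρ = 8.95/35.22 = 0.2541
M/D/1: Lq = ρ²/(2(1−ρ)) = 0.06458/(2·0.7459) = 0.04329

Final: 0.04329


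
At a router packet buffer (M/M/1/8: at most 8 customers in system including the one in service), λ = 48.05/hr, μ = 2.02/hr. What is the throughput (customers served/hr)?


ρ = 23.7871; P_K = (1−ρ)ρ^8/(1−ρ^9) = 0.957960
λ_eff = λ(1 − P_K) = 48.05·(1 − 0.957960) = 48.05·0.042040 = 2.0200 /hr

Final: 2.0200 /hr


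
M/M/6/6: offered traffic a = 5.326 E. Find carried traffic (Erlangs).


B(6,5.326) = 0.216198 (Erlang-B)
Carried load = a(1 − B) = 5.326·(1 − 0.216198) = 5.326·0.783802 = 4.1745 E

Final: 4.1745 Erlangs


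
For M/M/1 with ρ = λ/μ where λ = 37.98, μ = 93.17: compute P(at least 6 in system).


ρ = 37.98/93.17 = 0.4076
P(N ≥ n) = ρ^n = 0.4076^6 = 0.004589

Final: 0.004589


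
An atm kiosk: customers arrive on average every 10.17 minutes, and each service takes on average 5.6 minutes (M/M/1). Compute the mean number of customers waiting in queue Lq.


λ = 60/10.17 = 5.8997 /hr
μ = 60/5.6 = 10.7143 /hr
ρ = λ/μ = 5.8997/10.7143 = 0.5506
Lq = ρ²/(1−ρ) = 0.3032/0.4494 = 0.6747

Final: 0.6747


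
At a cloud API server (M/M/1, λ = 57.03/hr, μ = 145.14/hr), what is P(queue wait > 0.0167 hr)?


ρ = 57.03/145.14 = 0.3929
P(Wq > t) = ρ·e^{−(μ−λ)t} = 0.3929·e^{−1.4714}
= 0.3929·0.229595 = 0.090215

Final: 0.090215


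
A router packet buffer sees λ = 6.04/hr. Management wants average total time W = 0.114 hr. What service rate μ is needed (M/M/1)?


W = 1/(μ−λ) ⇒ μ − λ = 1/W = 1/0.114 = 8.7719
μ = λ + 1/W = 6.04 + 8.7719 = 14.8119 per hr

Final: 14.8119 /hr


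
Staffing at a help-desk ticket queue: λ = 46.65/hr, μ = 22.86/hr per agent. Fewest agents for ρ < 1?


Stability requires cμ > λ ⇔ c > λ/μ.
λ/μ = 46.65/22.86 = 2.0407
Minimum integer c = ⌊2.0407⌋ + 1 = 3
Check: 3·22.86 = 68.58 > 46.65, while 2·22.86 = 45.72 ≤ 46.65

Final: 3 servers


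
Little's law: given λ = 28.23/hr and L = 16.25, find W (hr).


W = L/λ = 16.25/28.23 = 0.5756 hr

Final: 0.5756 hr


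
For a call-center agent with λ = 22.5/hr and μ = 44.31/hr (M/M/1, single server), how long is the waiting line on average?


ρ = 22.5/44.31 = 0.5078
Lq = ρ²/(1−ρ) = 0.2578/0.4922 = 0.5239

Final: 0.5239


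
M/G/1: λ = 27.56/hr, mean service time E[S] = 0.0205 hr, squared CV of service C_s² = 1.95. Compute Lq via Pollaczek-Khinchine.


ρ = λ·E[S] = 27.56·0.0205 = 0.5650
Lq = ρ²(1+C_s²)/(2(1−ρ)) = 0.3192·(1+1.95)/(2·0.4350)
= 0.3192·2.9500/0.8700 = 1.08230

Final: 1.08230


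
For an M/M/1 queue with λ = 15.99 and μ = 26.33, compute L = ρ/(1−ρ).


ρ = λ/μ = 15.99/26.33 = 0.6073
L = ρ/(1−ρ) = 0.6073/(1 − 0.6073) = 0.6073/0.3927 = 1.5464

Final: 1.5464


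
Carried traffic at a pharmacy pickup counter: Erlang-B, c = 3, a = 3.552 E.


B(3,3.552) = 0.407491 (Erlang-B)
Carried load = a(1 − B) = 3.552·(1 − 0.407491) = 3.552·0.592509 = 2.1046 E

Final: 2.1046 Erlangs


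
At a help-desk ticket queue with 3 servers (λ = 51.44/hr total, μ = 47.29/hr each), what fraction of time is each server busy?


ρ = λ/(cμ) = 51.44/(3·47.29) = 51.44/141.87 = 0.3626

Final: 0.3626


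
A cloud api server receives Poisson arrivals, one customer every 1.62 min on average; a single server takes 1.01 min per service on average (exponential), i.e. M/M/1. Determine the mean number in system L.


λ = 60/1.62 = 37.0370 /hr
μ = 60/1.01 = 59.4059 /hr
ρ = λ/μ = 37.0370/59.4059 = 0.6235
L = ρ/(1−ρ) = 0.6235/0.3765 = 1.6557

Final: 1.6557


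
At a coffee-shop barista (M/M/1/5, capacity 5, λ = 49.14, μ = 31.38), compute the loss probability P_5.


ρ = λ/μ = 49.14/31.38 = 1.5660
P_K = (1−ρ)ρ^K/(1−ρ^(K+1)) = (-0.5660·9.416967)/(1 − 14.746647)
= -5.329679/-13.746647 = 0.387708

Final: 0.387708


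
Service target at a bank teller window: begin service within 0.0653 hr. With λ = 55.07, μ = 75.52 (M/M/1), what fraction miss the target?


ρ = 55.07/75.52 = 0.7292
P(Wq > t) = ρ·e^{−(μ−λ)t} = 0.7292·e^{−1.3354}
= 0.7292·0.263057 = 0.191824

Final: 0.191824


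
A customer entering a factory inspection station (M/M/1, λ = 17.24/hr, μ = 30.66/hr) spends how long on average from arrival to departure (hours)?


W = 1/(μ−λ) = 1/(30.66 − 17.24) = 1/13.42 = 0.07452 hr

Final: 0.07452 hr


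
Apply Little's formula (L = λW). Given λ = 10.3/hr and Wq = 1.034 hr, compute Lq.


Lq = λWq = 10.3·1.034 = 10.6502

Final: 10.6502


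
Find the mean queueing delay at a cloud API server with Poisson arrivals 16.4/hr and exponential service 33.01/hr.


ρ = 16.4/33.01 = 0.4968
Wq = ρ/(μ−λ) = 0.4968/(33.01 − 16.4) = 0.4968/16.61 = 0.02991 hr

Final: 0.02991 hr


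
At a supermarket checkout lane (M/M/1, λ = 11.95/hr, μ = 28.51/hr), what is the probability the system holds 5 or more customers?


ρ = 11.95/28.51 = 0.4192
P(N ≥ n) = ρ^n = 0.4192^5 = 0.012938

Final: 0.012938


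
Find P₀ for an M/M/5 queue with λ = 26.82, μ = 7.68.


a = λ/μ = 26.82/7.68 = 3.4922; ρ = a/c = 0.6984
Σ_{k=0}^{4} a^k/k! (terms k=0..4) = 1.00000 + 3.49219 + 6.09769 + 7.09809 + 6.19696 = 23.88493
Tail: a^5/(5!(1−ρ)) = 519.38304/(120·0.3016) = 14.35255
P₀ = 1/(23.88493 + 14.35255) = 1/38.23748 = 0.026152

Final: 0.026152


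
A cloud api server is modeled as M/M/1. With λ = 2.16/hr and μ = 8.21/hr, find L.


ρ = λ/μ = 2.16/8.21 = 0.2631
L = ρ/(1−ρ) = 0.2631/(1 − 0.2631) = 0.2631/0.7369 = 0.3570

Final: 0.3570


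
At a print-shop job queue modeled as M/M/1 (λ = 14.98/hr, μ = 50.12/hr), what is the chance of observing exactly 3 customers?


ρ = 14.98/50.12 = 0.2989
P_n = (1−ρ)·ρ^n = (1 − 0.2989)·0.2989^3 = 0.7011·0.026699 = 0.018719

Final: 0.018719


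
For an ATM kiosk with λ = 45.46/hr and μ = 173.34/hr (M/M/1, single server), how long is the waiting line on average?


ρ = 45.46/173.34 = 0.2623
Lq = ρ²/(1−ρ) = 0.06878/0.7377 = 0.09323

Final: 0.09323


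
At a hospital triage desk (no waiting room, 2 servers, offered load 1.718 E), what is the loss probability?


B(c,a) = (a^c/c!) / Σ_{k=0}^{c} a^k/k!
a^2/2! = 1.475762
Σ terms (k=0..2): 1.00000 + 1.71800 + 1.47576 = 4.193762
B = 1.475762/4.193762 = 0.351895

Final: 0.351895


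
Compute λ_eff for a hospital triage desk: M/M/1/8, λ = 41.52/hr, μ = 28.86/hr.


ρ = 1.4387; P_K = (1−ρ)ρ^8/(1−ρ^9) = 0.316916
λ_eff = λ(1 − P_K) = 41.52·(1 − 0.316916) = 41.52·0.683084 = 28.3616 /hr

Final: 28.3616 /hr


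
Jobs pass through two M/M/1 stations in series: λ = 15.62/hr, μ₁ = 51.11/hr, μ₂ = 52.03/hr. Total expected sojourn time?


Each node sees arrival rate λ = 15.62/hr (tandem ⇒ throughput preserved).
W₁ = 1/(μ₁−λ) = 1/(51.11−15.62) = 0.02818 hr
W₂ = 1/(μ₂−λ) = 1/(52.03−15.62) = 0.02746 hr
W_total = W₁ + W₂ = 0.02818 + 0.02746 = 0.05564 hr

Final: 0.05564 hr


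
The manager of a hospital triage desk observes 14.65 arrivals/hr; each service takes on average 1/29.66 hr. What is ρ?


ρ = λ/μ = 14.65/29.66 = 0.4939

Final: 0.4939


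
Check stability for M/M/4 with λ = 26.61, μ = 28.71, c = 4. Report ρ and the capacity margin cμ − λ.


Total capacity cμ = 4·28.71 = 114.84/hr
ρ = λ/(cμ) = 26.61/114.84 = 0.2317
Stable ⇔ ρ < 1: YES
Spare capacity = cμ − λ = 114.84 − 26.61 = 88.23/hr

Final: ρ = 0.2317; stable; margin = 88.23/hr


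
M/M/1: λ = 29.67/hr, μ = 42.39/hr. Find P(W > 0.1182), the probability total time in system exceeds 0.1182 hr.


W ~ Exponential(μ−λ) for M/M/1.
μ − λ = 42.39 − 29.67 = 12.7200
P(W > t) = e^{−(μ−λ)t} = e^{−1.5035} = 0.222350

Final: 0.222350


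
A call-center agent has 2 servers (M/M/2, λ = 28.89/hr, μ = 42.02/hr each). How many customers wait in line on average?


a = λ/μ = 0.6875; ρ = a/2 = 0.3438
P₀ = 0.488356
Lq = P₀·a^c·ρ / (c!·(1−ρ)²) = 0.488356·0.47270·0.3438/(2·0.43064)
= 0.09214

Final: 0.09214


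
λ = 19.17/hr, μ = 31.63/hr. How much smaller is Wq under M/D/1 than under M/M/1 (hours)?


ρ = 19.17/31.63 = 0.6061
Wq(M/M/1) = ρ/(μ−λ) = 0.6061/12.46 = 0.04864 hr
Wq(M/D/1) = ρ/(2(μ−λ)) = 0.02432 hr
Savings = 0.04864 − 0.02432 = 0.02432 hr

Final: 0.02432 hr


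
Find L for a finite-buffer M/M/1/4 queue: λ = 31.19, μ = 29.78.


ρ = 31.19/29.78 = 1.0473
L = ρ[1 − (K+1)ρ^K + Kρ^(K+1)] / [(1−ρ)(1−ρ^(K+1))]
Numerator: 1.0473·(1 − 5·1.203269 + 4·1.260240) = 0.025782
Denominator: (-0.04735)·(-0.260240) = 0.012322
L = 0.025782/0.012322 = 2.0924

Final: 2.0924


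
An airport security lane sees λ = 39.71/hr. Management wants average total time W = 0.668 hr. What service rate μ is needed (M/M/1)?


W = 1/(μ−λ) ⇒ μ − λ = 1/W = 1/0.668 = 1.4970
μ = λ + 1/W = 39.71 + 1.4970 = 41.2070 per hr

Final: 41.2070 /hr


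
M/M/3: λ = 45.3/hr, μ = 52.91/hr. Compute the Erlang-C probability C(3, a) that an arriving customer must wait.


a = λ/μ = 0.8562; ρ = a/3 = 0.2854
P₀ = 0.422109 (from M/M/c formula)
C(c,a) = [a^c/(c!(1−ρ))]·P₀ = [0.62760/(6·0.7146)]·0.422109
= 0.14637·0.422109 = 0.061785

Final: 0.061785


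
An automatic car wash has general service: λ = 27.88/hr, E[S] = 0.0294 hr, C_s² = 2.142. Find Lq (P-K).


ρ = λ·E[S] = 27.88·0.0294 = 0.8197
Lq = ρ²(1+C_s²)/(2(1−ρ)) = 0.6719·(1+2.142)/(2·0.1803)
= 0.6719·3.1420/0.3607 = 5.85320

Final: 5.85320


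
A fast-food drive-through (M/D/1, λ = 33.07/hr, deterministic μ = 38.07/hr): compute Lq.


ρ = 33.07/38.07 = 0.8687
M/D/1: Lq = ρ²/(2(1−ρ)) = 0.7546/(2·0.1313) = 2.87267

Final: 2.87267


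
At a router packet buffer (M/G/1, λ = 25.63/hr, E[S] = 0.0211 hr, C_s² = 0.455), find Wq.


ρ = λ·E[S] = 25.63·0.0211 = 0.5408
E[S²] = E[S]²(1+C_s²) = 0.0211²·(1+0.455) = 0.0006478
Wq = λ·E[S²]/(2(1−ρ)) = 25.63·0.0006478/(2·0.4592) = 0.01808 hr

Final: 0.01808 hr


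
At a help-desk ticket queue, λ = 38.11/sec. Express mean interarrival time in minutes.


Mean interarrival time = 1/λ = 1/38.11 second = 0.02624 second
In minutes: 0.02624 × 0.0166667 = 0.0004373 min

Final: 0.0004373 min


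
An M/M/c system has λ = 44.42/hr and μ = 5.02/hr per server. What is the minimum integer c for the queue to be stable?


Stability requires cμ > λ ⇔ c > λ/μ.
λ/μ = 44.42/5.02 = 8.8486
Minimum integer c = ⌊8.8486⌋ + 1 = 9
Check: 9·5.02 = 45.18 > 44.42, while 8·5.02 = 40.16 ≤ 44.42

Final: 9 servers


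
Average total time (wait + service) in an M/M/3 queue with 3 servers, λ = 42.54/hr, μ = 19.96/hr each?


a = 2.1313; ρ = 0.7104; P₀ = 0.091123
Lq = P₀·a^c·ρ/(c!(1−ρ)²) = 1.24557
Wq = Lq/λ = 1.24557/42.54 = 0.02928 hr
W = Wq + 1/μ = 0.02928 + 0.05010 = 0.07938 hr

Final: 0.07938 hr


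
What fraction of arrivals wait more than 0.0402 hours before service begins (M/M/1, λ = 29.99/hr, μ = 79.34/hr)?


ρ = 29.99/79.34 = 0.3780
P(Wq > t) = ρ·e^{−(μ−λ)t} = 0.3780·e^{−1.9839}
= 0.3780·0.137536 = 0.051988

Final: 0.051988


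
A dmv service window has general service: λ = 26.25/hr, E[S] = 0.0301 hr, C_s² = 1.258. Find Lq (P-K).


ρ = λ·E[S] = 26.25·0.0301 = 0.7901
Lq = ρ²(1+C_s²)/(2(1−ρ)) = 0.6243·(1+1.258)/(2·0.2099)
= 0.6243·2.2580/0.4198 = 3.35834

Final: 3.35834


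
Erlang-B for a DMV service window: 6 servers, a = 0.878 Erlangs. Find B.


B(c,a) = (a^c/c!) / Σ_{k=0}^{c} a^k/k!
a^6/6! = 0.0006363
Σ terms (k=0..6): 1.00000 + 0.87800 + 0.38544 + 0.11281 + 0.02476 + 0.004348 + 0.0006363 = 2.405993
B = 0.0006363/2.405993 = 0.0002644

Final: 0.0002644


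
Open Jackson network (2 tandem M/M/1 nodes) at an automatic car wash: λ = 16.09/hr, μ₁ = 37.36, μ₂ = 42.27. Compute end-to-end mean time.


Each node sees arrival rate λ = 16.09/hr (tandem ⇒ throughput preserved).
W₁ = 1/(μ₁−λ) = 1/(37.36−16.09) = 0.04701 hr
W₂ = 1/(μ₂−λ) = 1/(42.27−16.09) = 0.03820 hr
W_total = W₁ + W₂ = 0.04701 + 0.03820 = 0.08521 hr

Final: 0.08521 hr


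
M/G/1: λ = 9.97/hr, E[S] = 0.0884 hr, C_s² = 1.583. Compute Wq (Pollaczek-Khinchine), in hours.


ρ = λ·E[S] = 9.97·0.0884 = 0.8813
E[S²] = E[S]²(1+C_s²) = 0.0884²·(1+1.583) = 0.020185
Wq = λ·E[S²]/(2(1−ρ)) = 9.97·0.020185/(2·0.1187) = 0.84805 hr

Final: 0.84805 hr


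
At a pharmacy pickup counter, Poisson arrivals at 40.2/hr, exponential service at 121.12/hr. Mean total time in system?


W = 1/(μ−λ) = 1/(121.12 − 40.2) = 1/80.92 = 0.01236 hr

Final: 0.01236 hr


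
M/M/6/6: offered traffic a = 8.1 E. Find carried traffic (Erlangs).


B(6,8.1) = 0.395160 (Erlang-B)
Carried load = a(1 − B) = 8.1·(1 − 0.395160) = 8.1·0.604840 = 4.8992 E

Final: 4.8992 Erlangs


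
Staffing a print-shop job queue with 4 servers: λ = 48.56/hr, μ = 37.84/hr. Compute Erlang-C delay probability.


a = λ/μ = 1.2833; ρ = a/4 = 0.3208
P₀ = 0.275836 (from M/M/c formula)
C(c,a) = [a^c/(c!(1−ρ))]·P₀ = [2.71213/(24·0.6792)]·0.275836
= 0.16639·0.275836 = 0.045895

Final: 0.045895


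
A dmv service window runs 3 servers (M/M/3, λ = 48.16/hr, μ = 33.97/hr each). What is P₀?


a = λ/μ = 48.16/33.97 = 1.4177; ρ = a/c = 0.4726
Σ_{k=0}^{2} a^k/k! (terms k=0..2) = 1.00000 + 1.41772 + 1.00497 = 3.42269
Tail: a^3/(3!(1−ρ)) = 2.84953/(6·0.5274) = 0.90045
P₀ = 1/(3.42269 + 0.90045) = 1/4.32314 = 0.231313

Final: 0.231313


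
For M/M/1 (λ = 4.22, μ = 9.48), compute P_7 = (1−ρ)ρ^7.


ρ = 4.22/9.48 = 0.4451
P_n = (1−ρ)·ρ^n = (1 − 0.4451)·0.4451^7 = 0.5549·0.003464 = 0.001922

Final: 0.001922


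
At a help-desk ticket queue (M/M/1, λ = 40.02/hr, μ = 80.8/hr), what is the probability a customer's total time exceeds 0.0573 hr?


W ~ Exponential(μ−λ) for M/M/1.
μ − λ = 80.8 − 40.02 = 40.7800
P(W > t) = e^{−(μ−λ)t} = e^{−2.3367} = 0.096647

Final: 0.096647


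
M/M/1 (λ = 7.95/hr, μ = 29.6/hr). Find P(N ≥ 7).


ρ = 7.95/29.6 = 0.2686
P(N ≥ n) = ρ^n = 0.2686^7 = 0.0001008

Final: 0.0001008


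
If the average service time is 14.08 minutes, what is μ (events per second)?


μ = 1/(service time) in consistent units.
1 second = 0.0166667 min, so μ = 0.0166667/14.08 = 0.001184 per second

Final: 0.001184 /sec


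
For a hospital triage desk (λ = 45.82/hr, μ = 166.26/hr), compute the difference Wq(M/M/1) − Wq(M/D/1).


ρ = 45.82/166.26 = 0.2756
Wq(M/M/1) = ρ/(μ−λ) = 0.2756/120.44 = 0.002288 hr
Wq(M/D/1) = ρ/(2(μ−λ)) = 0.001144 hr
Savings = 0.002288 − 0.001144 = 0.001144 hr

Final: 0.001144 hr


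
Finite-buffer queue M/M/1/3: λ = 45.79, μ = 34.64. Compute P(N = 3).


ρ = λ/μ = 45.79/34.64 = 1.3219
P_K = (1−ρ)ρ^K/(1−ρ^(K+1)) = (-0.3219·2.309821)/(1 − 3.053311)
= -0.743490/-2.053311 = 0.362093

Final: 0.362093


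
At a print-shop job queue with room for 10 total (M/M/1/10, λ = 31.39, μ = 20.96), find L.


ρ = 31.39/20.96 = 1.4976
L = ρ[1 − (K+1)ρ^K + Kρ^(K+1)] / [(1−ρ)(1−ρ^(K+1))]
Numerator: 1.4976·(1 − 11·56.754509 + 10·84.996376) = 339.455535
Denominator: (-0.4976)·(-83.996376) = 41.797815
L = 339.455535/41.797815 = 8.1214

Final: 8.1214


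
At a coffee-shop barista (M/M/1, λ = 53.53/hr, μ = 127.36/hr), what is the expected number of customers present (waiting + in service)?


ρ = λ/μ = 53.53/127.36 = 0.4203
L = ρ/(1−ρ) = 0.4203/(1 − 0.4203) = 0.4203/0.5797 = 0.7250

Final: 0.7250


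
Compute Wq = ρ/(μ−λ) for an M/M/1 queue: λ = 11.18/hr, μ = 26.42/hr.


ρ = 11.18/26.42 = 0.4232
Wq = ρ/(μ−λ) = 0.4232/(26.42 − 11.18) = 0.4232/15.24 = 0.02777 hr

Final: 0.02777 hr


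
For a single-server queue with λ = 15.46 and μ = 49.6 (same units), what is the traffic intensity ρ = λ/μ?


ρ = λ/μ = 15.46/49.6 = 0.3117

Final: 0.3117


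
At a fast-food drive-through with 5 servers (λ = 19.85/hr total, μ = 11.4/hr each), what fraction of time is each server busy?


ρ = λ/(cμ) = 19.85/(5·11.4) = 19.85/57.00 = 0.3482

Final: 0.3482


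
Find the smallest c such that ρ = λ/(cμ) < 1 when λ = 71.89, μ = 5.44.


Stability requires cμ > λ ⇔ c > λ/μ.
λ/μ = 71.89/5.44 = 13.2151
Minimum integer c = ⌊13.2151⌋ + 1 = 14
Check: 14·5.44 = 76.16 > 71.89, while 13·5.44 = 70.72 ≤ 71.89

Final: 14 servers


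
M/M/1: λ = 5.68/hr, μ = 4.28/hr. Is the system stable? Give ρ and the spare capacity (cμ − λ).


Total capacity cμ = 1·4.28 = 4.28/hr
ρ = λ/(cμ) = 5.68/4.28 = 1.3271
Stable ⇔ ρ < 1: NO
Spare capacity = cμ − λ = 4.28 − 5.68 = -1.40/hr

Final: ρ = 1.3271; unstable; margin = -1.40/hr


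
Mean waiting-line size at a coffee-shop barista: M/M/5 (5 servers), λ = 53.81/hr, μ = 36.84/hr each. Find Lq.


a = λ/μ = 1.4606; ρ = a/5 = 0.2921
P₀ = 0.231767
Lq = P₀·a^c·ρ / (c!·(1−ρ)²) = 0.231767·6.64840·0.2921/(120·0.50108)
= 0.007486

Final: 0.007486


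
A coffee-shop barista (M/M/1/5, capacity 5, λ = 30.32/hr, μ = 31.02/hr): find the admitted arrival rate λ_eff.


ρ = 0.9774; P_K = (1−ρ)ρ^5/(1−ρ^6) = 0.157303
λ_eff = λ(1 − P_K) = 30.32·(1 − 0.157303) = 30.32·0.842697 = 25.5506 /hr

Final: 25.5506 /hr


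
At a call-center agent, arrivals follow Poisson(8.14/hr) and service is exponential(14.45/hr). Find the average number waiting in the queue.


ρ = 8.14/14.45 = 0.5633
Lq = ρ²/(1−ρ) = 0.3173/0.4367 = 0.7267

Final: 0.7267


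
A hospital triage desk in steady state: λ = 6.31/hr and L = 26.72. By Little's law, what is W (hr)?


W = L/λ = 26.72/6.31 = 4.2345 hr

Final: 4.2345 hr


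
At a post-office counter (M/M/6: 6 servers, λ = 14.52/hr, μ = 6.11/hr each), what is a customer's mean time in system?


a = 2.3764; ρ = 0.3961; P₀ = 0.092493
Lq = P₀·a^c·ρ/(c!(1−ρ)²) = 0.02513
Wq = Lq/λ = 0.02513/14.52 = 0.001730 hr
W = Wq + 1/μ = 0.001730 + 0.16367 = 0.16540 hr

Final: 0.16540 hr


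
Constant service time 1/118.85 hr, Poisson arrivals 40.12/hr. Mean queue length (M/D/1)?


ρ = 40.12/118.85 = 0.3376
M/D/1: Lq = ρ²/(2(1−ρ)) = 0.1140/(2·0.6624) = 0.08601

Final: 0.08601


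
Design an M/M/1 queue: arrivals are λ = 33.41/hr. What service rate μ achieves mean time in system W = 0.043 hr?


W = 1/(μ−λ) ⇒ μ − λ = 1/W = 1/0.043 = 23.2558
μ = λ + 1/W = 33.41 + 23.2558 = 56.6658 per hr

Final: 56.6658 /hr


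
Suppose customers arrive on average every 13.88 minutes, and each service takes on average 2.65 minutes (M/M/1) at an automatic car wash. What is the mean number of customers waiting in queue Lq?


λ = 60/13.88 = 4.3228 /hr
μ = 60/2.65 = 22.6415 /hr
ρ = λ/μ = 4.3228/22.6415 = 0.1909
Lq = ρ²/(1−ρ) = 0.03645/0.8091 = 0.04505

Final: 0.04505
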